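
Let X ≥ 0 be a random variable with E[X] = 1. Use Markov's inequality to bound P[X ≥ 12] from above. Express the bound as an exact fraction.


μ = E[X] = 1, a = 12.
Markov: P[X ≥ 12] ≤ μ/a = (1)/12 = 1/12.
Numerically: ≈ 0.0833.
(Since a = 12 > μ = 1.0000, the bound 1/12 is < 1 and informative.)

P[X ≥ 12] ≤ 1/12 ≈ 0.0833.


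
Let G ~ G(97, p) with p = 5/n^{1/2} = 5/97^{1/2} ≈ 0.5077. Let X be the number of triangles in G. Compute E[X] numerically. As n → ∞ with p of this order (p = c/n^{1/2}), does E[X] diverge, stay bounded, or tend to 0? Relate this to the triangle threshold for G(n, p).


Number of potential triangles: C(97, 3) = 147440.
Each occurs with probability p³ ≈ (0.5077)³ ≈ 1.308436e-01.
By linearity: E[X] = C(97, 3)·p³ ≈ 147440 · 1.308436e-01 ≈ 19291.5771.
Since α = 1/2 < 1, p = c/n^{1/2} ≫ 1/n is above the triangle threshold p ~ 1/n. Asymptotically E[X] ~ (c³/6)·n^{3(1−α)} = (5³/6)·n^{1.5} → ∞; triangles are abundant w.h.p.

E[X] ≈ 19291.5771; in regime p = Θ(1/n^{1/2}) E[X] diverges (above the triangle threshold p ~ 1/n).


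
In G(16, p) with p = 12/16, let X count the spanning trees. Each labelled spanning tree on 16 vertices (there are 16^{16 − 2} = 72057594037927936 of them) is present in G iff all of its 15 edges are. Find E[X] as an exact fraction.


K_16 has 16^{16 − 2} = 72057594037927936 labelled spanning trees.
For each such spanning tree H, let X_H = 1 if all 15 edges of H are present in G. Then P[X_H = 1] = p^{15} = (3/4)^{15} = 14348907/1073741824.
By linearity: E[X] = Σ_H E[X_H] = 72057594037927936 · p^{15} = 72057594037927936 · 14348907/1073741824 = 962938848411648.
Numerically: E[X] ≈ 9.62939e+14.

E[X] = 72057594037927936 · (3/4)^{15} = 962938848411648 ≈ 9.62939e+14.


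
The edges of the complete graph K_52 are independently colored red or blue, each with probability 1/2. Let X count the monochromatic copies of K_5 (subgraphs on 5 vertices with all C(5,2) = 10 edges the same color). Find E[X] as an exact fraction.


Let X = Σ_S X_S over the C(52, 5) = 2598960 subsets S of size 5, where X_S = 1 if the K_5 on S is monochromatic.
For a fixed S, the K_5 on S has C(5, 2) = 10 edges. P[all 10 edges red] = (1/2)^10, and likewise for blue, so P[monochromatic] = 2·(1/2)^10 = 2^{1 − 10} = 1/512.
By linearity of expectation: E[X] = C(52, 5) · 2^{1 − 10} = 2598960 · 1/512 = 162435/32.
Numerically: E[X] ≈ 5076.0938.

E[X] = C(52,5)·2^(1−C(5,2)) = 162435/32 ≈ 5076.0938.


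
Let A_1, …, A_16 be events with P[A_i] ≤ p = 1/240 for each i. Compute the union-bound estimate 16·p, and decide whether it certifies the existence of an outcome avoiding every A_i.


Union bound: P[∪_{i=1}^{16} A_i] ≤ Σ_i P[A_i] ≤ 16·p = 16·(1/240) = 1/15.
Numerically: 1/15 ≈ 0.067.
Is 1/15 < 1? YES.
Since P[∪ A_i] ≤ 1/15 < 1, the complement has P[∩ A_i^c] ≥ 1 − 1/15 = 14/15 > 0, so some outcome avoids every A_i.

16·p = 1/15 ≈ 0.067; existence CERTIFIED by the union bound.


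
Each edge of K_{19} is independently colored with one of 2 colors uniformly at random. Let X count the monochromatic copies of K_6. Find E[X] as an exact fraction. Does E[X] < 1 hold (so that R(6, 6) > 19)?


E[X] = C(19, 6) · 2^{1 − 15} = 27132 · 2^{−14} = 27132/16384.
As a reduced fraction: E[X] = 6783/4096 ≈ 1.656006.
Is E[X] < 1? NO.
Since E[X] ≥ 1, the first-moment bound is inconclusive at n = 19; it does NOT by itself certify R(6, 6) > 19.

E[X] = 6783/4096 ≈ 1.656006; E[X] ≥ 1; first-moment method inconclusive here.


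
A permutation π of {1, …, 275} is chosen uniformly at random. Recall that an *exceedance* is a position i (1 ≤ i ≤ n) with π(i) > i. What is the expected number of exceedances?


Write X = Σ_{i=1}^{275} X_i, where X_i = 1_{π(i) > i}.
For each fixed i, π(i) is uniform over {1, …, 275} (marginal of a uniform permutation), so P[π(i) > i] = (n − i)/n. Summing: Σ_{i=1}^{275} (n − i)/n = (0 + 1 + … + 274)/275 = 275(275 − 1)/(2·275) = (275 − 1)/2.
Hence E[X] = Σ_{i=1}^{275} (275 − i)/275 = 137 ≈ 137.000.

E[X] = 137 = 137.000.


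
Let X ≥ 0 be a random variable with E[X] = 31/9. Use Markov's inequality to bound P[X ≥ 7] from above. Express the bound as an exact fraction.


μ = E[X] = 31/9, a = 7.
Markov: P[X ≥ 7] ≤ μ/a = (31/9)/7 = 31/63.
Numerically: ≈ 0.4921.
(Since a = 7 > μ = 3.4444, the bound 31/63 is < 1 and informative.)

P[X ≥ 7] ≤ 31/63 ≈ 0.4921.


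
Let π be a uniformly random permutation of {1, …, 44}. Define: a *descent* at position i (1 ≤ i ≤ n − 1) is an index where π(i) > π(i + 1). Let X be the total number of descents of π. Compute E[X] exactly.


Write X = Σ X_I over i = 1, …, 43, with X_I the indicator of one descent.
There are 43 indicators.
For each fixed i, the pair (π(i), π(i+1)) is a uniformly random ordered pair of distinct values from {1, …, 44}; by symmetry P[π(i) > π(i+1)] = 1/2.
By linearity: E[X] = 43 · (1/2) = (44 − 1) · (1/2) = 43/2 ≈ 21.50000.

E[X] = 43/2 = 21.50000.


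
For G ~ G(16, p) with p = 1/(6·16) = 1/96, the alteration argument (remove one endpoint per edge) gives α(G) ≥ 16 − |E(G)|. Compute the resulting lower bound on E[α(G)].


E[|E(G)|] = C(16, 2)·p = 120 · (1/96) = 5/4.
E[α(G)] ≥ n − E[|E(G)|] = 16 − 5/4 = 59/4.
Numerically: ≈ 14.7500.
(This is only a lower bound; the true E[α(G)] may be larger.)

E[α(G)] ≥ 59/4 ≈ 14.7500.


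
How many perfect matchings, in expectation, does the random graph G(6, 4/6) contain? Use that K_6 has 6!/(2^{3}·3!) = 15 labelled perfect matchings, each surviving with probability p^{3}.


K_6 has 6!/(2^{3}·3!) = 15 labelled perfect matchings.
For each such perfect matching H, let X_H = 1 if all 3 edges of H are present in G. Then P[X_H = 1] = p^{3} = (2/3)^{3} = 8/27.
Summing the indicators: E[X] = Σ_H E[X_H] = 15 · p^{3} = 15 · 8/27 = 40/9.
Numerically: E[X] ≈ 4.44.

E[X] = 15 · (2/3)^{3} = 40/9 ≈ 4.44.


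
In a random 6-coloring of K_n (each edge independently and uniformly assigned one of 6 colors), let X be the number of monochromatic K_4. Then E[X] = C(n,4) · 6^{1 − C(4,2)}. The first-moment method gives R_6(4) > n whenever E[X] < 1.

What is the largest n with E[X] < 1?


We need C(n, 4) · 6^{1 − 6} < 1, i.e. C(n, 4) < 6^{6 − 1} = 7776.
Check values of n near the boundary:
  n = 16: C(16, 4) = 1820; 1820 < 7776? YES
  n = 17: C(17, 4) = 2380; 2380 < 7776? YES
  n = 18: C(18, 4) = 3060; 3060 < 7776? YES
  n = 19: C(19, 4) = 3876; 3876 < 7776? YES
  n = 20: C(20, 4) = 4845; 4845 < 7776? YES
  n = 21: C(21, 4) = 5985; 5985 < 7776? YES
  n = 22: C(22, 4) = 7315; 7315 < 7776? YES
  n = 23: C(23, 4) = 8855; 8855 < 7776? NO
The largest n with C(n, 4) < 7776 is n = 22 (where E[X] = 7315/7776 ≈ 0.9407). Hence R_6(4) > 22, i.e. R_6(4) ≥ 23.

Largest n = 22; hence R_6(4) > 22.


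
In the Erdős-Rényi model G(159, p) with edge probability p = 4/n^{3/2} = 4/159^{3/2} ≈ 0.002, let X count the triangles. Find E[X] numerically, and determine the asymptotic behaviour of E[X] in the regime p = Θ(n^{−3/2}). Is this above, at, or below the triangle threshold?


Number of potential triangles: C(159, 3) = 657359.
Each occurs with probability p³ ≈ (0.002)³ ≈ 7.94132e-09.
By linearity: E[X] = C(159, 3)·p³ ≈ 657359 · 7.94132e-09 ≈ 0.005.
Since α = 3/2 > 1, p = c/n^{3/2} = o(1/n) is below the triangle threshold p ~ 1/n. Asymptotically E[X] ~ (c³/6)·n^{3(1−α)} = (4³/6)·n^{-1.5} → 0, so by Markov's inequality G has no triangles w.h.p.

E[X] ≈ 0.005; in regime p = Θ(1/n^{3/2}) E[X] tends to 0 (below the triangle threshold p ~ 1/n).


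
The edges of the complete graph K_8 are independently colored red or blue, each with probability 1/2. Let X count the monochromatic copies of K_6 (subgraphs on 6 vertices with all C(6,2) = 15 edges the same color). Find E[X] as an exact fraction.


Let X = Σ_S X_S over the C(8, 6) = 28 subsets S of size 6, where X_S = 1 if the K_6 on S is monochromatic.
For a fixed S, the K_6 on S has C(6, 2) = 15 edges. P[all 15 edges red] = (1/2)^15, and likewise for blue, so P[monochromatic] = 2·(1/2)^15 = 2^{1 − 15} = 1/16384.
By linearity of expectation: E[X] = C(8, 6) · 2^{1 − 15} = 28 · 1/16384 = 7/4096.
Numerically: E[X] ≈ 0.002.

E[X] = C(8,6)·2^(1−C(6,2)) = 7/4096 ≈ 0.002.


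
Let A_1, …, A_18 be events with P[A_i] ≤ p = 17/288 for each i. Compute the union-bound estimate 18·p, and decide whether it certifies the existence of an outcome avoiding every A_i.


Union bound: P[∪_{i=1}^{18} A_i] ≤ Σ_i P[A_i] ≤ 18·p = 18·(17/288) = 17/16.
Numerically: 17/16 ≈ 1.062500.
Is 17/16 < 1? NO.
Since the bound 17/16 is ≥ 1, the union bound is uninformative here; it does NOT by itself certify existence.

18·p = 17/16 ≈ 1.062500; existence NOT certified by the union bound.


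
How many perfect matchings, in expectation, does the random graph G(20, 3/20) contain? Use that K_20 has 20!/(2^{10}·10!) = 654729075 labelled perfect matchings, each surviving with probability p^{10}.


K_20 has 20!/(2^{10}·10!) = 654729075 labelled perfect matchings.
For each such perfect matching H, let X_H = 1 if all 10 edges of H are present in G. Then P[X_H = 1] = p^{10} = (3/20)^{10} = 59049/10240000000000.
By linearity: E[X] = Σ_H E[X_H] = 654729075 · p^{10} = 654729075 · 59049/10240000000000 = 1546443885987/409600000000.
Numerically: E[X] ≈ 3.78.

E[X] = 654729075 · (3/20)^{10} = 1546443885987/409600000000 ≈ 3.78.


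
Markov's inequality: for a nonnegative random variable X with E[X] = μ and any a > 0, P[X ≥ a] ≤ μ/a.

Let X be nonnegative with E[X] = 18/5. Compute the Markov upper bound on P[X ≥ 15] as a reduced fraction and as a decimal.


μ = E[X] = 18/5, a = 15.
Markov: P[X ≥ 15] ≤ μ/a = (18/5)/15 = 6/25.
Numerically: ≈ 0.2400.
(Since a = 15 > μ = 3.6000, the bound 6/25 is < 1 and informative.)

P[X ≥ 15] ≤ 6/25 ≈ 0.2400.


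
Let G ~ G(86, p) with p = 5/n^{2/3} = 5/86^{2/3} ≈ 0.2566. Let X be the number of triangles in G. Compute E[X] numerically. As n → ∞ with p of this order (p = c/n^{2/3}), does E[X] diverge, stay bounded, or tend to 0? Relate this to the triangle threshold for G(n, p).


Number of potential triangles: C(86, 3) = 102340.
Each occurs with probability p³ ≈ (0.2566)³ ≈ 1.690103e-02.
By linearity: E[X] = C(86, 3)·p³ ≈ 102340 · 1.690103e-02 ≈ 1729.6512.
Since α = 2/3 < 1, p = c/n^{2/3} ≫ 1/n is above the triangle threshold p ~ 1/n. Asymptotically E[X] ~ (c³/6)·n^{3(1−α)} = (5³/6)·n^{1} → ∞; triangles are abundant w.h.p.

E[X] ≈ 1729.6512; in regime p = Θ(1/n^{2/3}) E[X] diverges (above the triangle threshold p ~ 1/n).


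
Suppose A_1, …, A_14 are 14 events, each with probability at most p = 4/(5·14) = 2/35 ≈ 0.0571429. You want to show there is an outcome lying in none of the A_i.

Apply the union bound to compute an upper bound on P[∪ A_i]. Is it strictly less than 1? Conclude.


Union bound: P[∪_{i=1}^{14} A_i] ≤ Σ_i P[A_i] ≤ 14·p = 14·(2/35) = 4/5.
Numerically: 4/5 ≈ 0.8000000.
Is 4/5 < 1? YES.
Since P[∪ A_i] ≤ 4/5 < 1, the complement has P[∩ A_i^c] ≥ 1 − 4/5 = 1/5 > 0, so some outcome avoids every A_i.

14·p = 4/5 ≈ 0.8000000; existence CERTIFIED by the union bound.


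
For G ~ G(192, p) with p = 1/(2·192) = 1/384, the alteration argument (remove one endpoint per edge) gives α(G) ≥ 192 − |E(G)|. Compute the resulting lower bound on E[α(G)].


E[|E(G)|] = C(192, 2)·p = 18336 · (1/384) = 191/4.
E[α(G)] ≥ n − E[|E(G)|] = 192 − 191/4 = 577/4.
Numerically: ≈ 144.250000.
(This is only a lower bound; the true E[α(G)] may be larger.)

E[α(G)] ≥ 577/4 ≈ 144.250000.


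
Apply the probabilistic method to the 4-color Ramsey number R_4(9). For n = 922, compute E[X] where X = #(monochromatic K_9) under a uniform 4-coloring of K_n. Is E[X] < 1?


E[X] = C(922, 9) · 4^{1 − 36} = 1275867683890227543270 · 4^{−35} = 1275867683890227543270/1180591620717411303424.
As a reduced fraction: E[X] = 637933841945113771635/590295810358705651712 ≈ 1.080702.
Is E[X] < 1? NO.
Since E[X] ≥ 1, the first-moment bound is inconclusive at n = 922; it does NOT by itself certify R_4(9) > 922.

E[X] = 637933841945113771635/590295810358705651712 ≈ 1.080702; E[X] ≥ 1; first-moment method inconclusive here.


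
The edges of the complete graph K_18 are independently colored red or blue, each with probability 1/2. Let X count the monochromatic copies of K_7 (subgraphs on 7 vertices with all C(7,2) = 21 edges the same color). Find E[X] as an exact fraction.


Let X = Σ_S X_S over the C(18, 7) = 31824 subsets S of size 7, where X_S = 1 if the K_7 on S is monochromatic.
For a fixed S, the K_7 on S has C(7, 2) = 21 edges. P[all 21 edges red] = (1/2)^21, and likewise for blue, so P[monochromatic] = 2·(1/2)^21 = 2^{1 − 21} = 1/1048576.
By linearity: E[X] = C(18, 7) · 2^{1 − 21} = 31824 · 1/1048576 = 1989/65536.
Numerically: E[X] ≈ 0.03035.

E[X] = C(18,7)·2^(1−C(7,2)) = 1989/65536 ≈ 0.03035.


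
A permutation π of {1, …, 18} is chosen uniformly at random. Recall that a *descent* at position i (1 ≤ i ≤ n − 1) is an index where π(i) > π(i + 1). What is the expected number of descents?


Write X = Σ X_I over i = 1, …, 17, with X_I the indicator of one descent.
There are 17 indicators.
For each fixed i, the pair (π(i), π(i+1)) is a uniformly random ordered pair of distinct values from {1, …, 18}; by symmetry P[π(i) > π(i+1)] = 1/2.
By linearity: E[X] = 17 · (1/2) = (18 − 1) · (1/2) = 17/2 ≈ 8.500000.

E[X] = 17/2 = 8.500000.


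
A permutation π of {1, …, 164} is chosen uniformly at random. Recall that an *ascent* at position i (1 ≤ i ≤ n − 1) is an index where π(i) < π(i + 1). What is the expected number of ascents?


Write X = Σ X_I over i = 1, …, 163, with X_I the indicator of one ascent.
There are 163 indicators.
For each fixed i, the pair (π(i), π(i+1)) is a uniformly random ordered pair of distinct values from {1, …, 164}; by symmetry P[π(i) < π(i+1)] = 1/2.
By linearity: E[X] = 163 · (1/2) = (164 − 1) · (1/2) = 163/2 ≈ 81.50000.

E[X] = 163/2 = 81.50000.


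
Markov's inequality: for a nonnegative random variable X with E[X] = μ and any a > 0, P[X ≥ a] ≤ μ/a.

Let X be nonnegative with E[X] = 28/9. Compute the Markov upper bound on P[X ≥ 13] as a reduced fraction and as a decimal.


μ = E[X] = 28/9, a = 13.
Markov: P[X ≥ 13] ≤ μ/a = (28/9)/13 = 28/117.
Numerically: ≈ 0.239316.
(Since a = 13 > μ = 3.111111, the bound 28/117 is < 1 and informative.)

P[X ≥ 13] ≤ 28/117 ≈ 0.239316.


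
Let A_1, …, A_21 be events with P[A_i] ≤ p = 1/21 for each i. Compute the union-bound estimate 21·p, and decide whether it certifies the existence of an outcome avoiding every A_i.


Union bound: P[∪_{i=1}^{21} A_i] ≤ Σ_i P[A_i] ≤ 21·p = 21·(1/21) = 1.
Numerically: 1 ≈ 1.0000000.
Is 1 < 1? NO.
Since the bound 1 is ≥ 1, the union bound is uninformative here; it does NOT by itself certify existence.

21·p = 1 ≈ 1.0000000; existence NOT certified by the union bound.


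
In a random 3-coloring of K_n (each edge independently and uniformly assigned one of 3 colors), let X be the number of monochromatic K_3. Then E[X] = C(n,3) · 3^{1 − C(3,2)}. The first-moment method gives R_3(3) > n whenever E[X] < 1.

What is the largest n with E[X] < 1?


We need C(n, 3) · 3^{1 − 3} < 1, i.e. C(n, 3) < 3^{3 − 1} = 9.
Check values of n near the boundary:
  n = 3: C(3, 3) = 1; 1 < 9? YES
  n = 4: C(4, 3) = 4; 4 < 9? YES
  n = 5: C(5, 3) = 10; 10 < 9? NO
  n = 6: C(6, 3) = 20; 20 < 9? NO
  n = 7: C(7, 3) = 35; 35 < 9? NO
The largest n with C(n, 3) < 9 is n = 4 (where E[X] = 4/9 ≈ 0.4444). Hence R_3(3) > 4, i.e. R_3(3) ≥ 5.

Largest n = 4; hence R_3(3) > 4.


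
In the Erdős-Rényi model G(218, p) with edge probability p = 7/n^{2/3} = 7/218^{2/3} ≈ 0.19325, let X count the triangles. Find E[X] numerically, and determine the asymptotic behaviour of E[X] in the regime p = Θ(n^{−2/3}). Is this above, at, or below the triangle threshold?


Number of potential triangles: C(218, 3) = 1703016.
Each occurs with probability p³ ≈ (0.19325)³ ≈ 7.2174059e-03.
By linearity: E[X] = C(218, 3)·p³ ≈ 1703016 · 7.2174059e-03 ≈ 12291.35780.
Since α = 2/3 < 1, p = c/n^{2/3} ≫ 1/n is above the triangle threshold p ~ 1/n. Asymptotically E[X] ~ (c³/6)·n^{3(1−α)} = (7³/6)·n^{1} → ∞; triangles are abundant w.h.p.

E[X] ≈ 12291.35780; in regime p = Θ(1/n^{2/3}) E[X] diverges (above the triangle threshold p ~ 1/n).


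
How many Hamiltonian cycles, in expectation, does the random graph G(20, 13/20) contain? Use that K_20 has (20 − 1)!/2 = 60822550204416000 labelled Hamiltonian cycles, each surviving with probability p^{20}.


K_20 has (20 − 1)!/2 = 60822550204416000 labelled Hamiltonian cycles.
For each such Hamiltonian cycle H, let X_H = 1 if all 20 edges of H are present in G. Then P[X_H = 1] = p^{20} = (13/20)^{20} = 19004963774880799438801/104857600000000000000000000.
By linearity: E[X] = Σ_H E[X_H] = 60822550204416000 · p^{20} = 60822550204416000 · 19004963774880799438801/104857600000000000000000000 = 282209561360057334695429506990221/25600000000000000000.
Numerically: E[X] ≈ 1.102e+13.

E[X] = 60822550204416000 · (13/20)^{20} = 282209561360057334695429506990221/25600000000000000000 ≈ 1.102e+13.


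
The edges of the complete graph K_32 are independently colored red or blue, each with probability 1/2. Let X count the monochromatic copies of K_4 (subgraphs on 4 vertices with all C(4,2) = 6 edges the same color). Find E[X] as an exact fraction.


Let X = Σ_S X_S over the C(32, 4) = 35960 subsets S of size 4, where X_S = 1 if the K_4 on S is monochromatic.
For a fixed S, the K_4 on S has C(4, 2) = 6 edges. P[all 6 edges red] = (1/2)^6, and likewise for blue, so P[monochromatic] = 2·(1/2)^6 = 2^{1 − 6} = 1/32.
Summing: E[X] = C(32, 4) · 2^{1 − 6} = 35960 · 1/32 = 4495/4.
Numerically: E[X] ≈ 1123.750.

E[X] = C(32,4)·2^(1−C(4,2)) = 4495/4 ≈ 1123.750.


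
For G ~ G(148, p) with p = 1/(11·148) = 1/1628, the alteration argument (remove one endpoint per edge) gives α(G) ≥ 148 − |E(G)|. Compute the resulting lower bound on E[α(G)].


E[|E(G)|] = C(148, 2)·p = 10878 · (1/1628) = 147/22.
E[α(G)] ≥ n − E[|E(G)|] = 148 − 147/22 = 3109/22.
Numerically: ≈ 141.3182.
(This is only a lower bound; the true E[α(G)] may be larger.)

E[α(G)] ≥ 3109/22 ≈ 141.3182.


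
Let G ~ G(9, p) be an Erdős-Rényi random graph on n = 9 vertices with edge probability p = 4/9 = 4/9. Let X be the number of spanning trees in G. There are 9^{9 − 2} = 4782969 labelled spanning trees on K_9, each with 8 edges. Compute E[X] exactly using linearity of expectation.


K_9 has 9^{9 − 2} = 4782969 labelled spanning trees.
For each such spanning tree H, let X_H = 1 if all 8 edges of H are present in G. Then P[X_H = 1] = p^{8} = (4/9)^{8} = 65536/43046721.
By linearity of expectation: E[X] = Σ_H E[X_H] = 4782969 · p^{8} = 4782969 · 65536/43046721 = 65536/9.
Numerically: E[X] ≈ 7282.

E[X] = 4782969 · (4/9)^{8} = 65536/9 ≈ 7282.


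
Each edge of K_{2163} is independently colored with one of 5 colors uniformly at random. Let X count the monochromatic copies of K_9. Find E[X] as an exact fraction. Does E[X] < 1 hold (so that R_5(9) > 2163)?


E[X] = C(2163, 9) · 5^{1 − 36} = 2808716806866462450348390 · 5^{−35} = 2808716806866462450348390/2910383045673370361328125.
As a reduced fraction: E[X] = 561743361373292490069678/582076609134674072265625 ≈ 0.96507.
Is E[X] < 1? YES.
Since E[X] < 1, there exists a 5-coloring of K_{2163} with no monochromatic K_9; hence R_5(9) > 2163.

E[X] = 561743361373292490069678/582076609134674072265625 ≈ 0.96507; E[X] < 1, so R_5(9) > 2163.


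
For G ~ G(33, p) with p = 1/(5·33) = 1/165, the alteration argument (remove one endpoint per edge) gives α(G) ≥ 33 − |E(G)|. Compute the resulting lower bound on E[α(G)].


E[|E(G)|] = C(33, 2)·p = 528 · (1/165) = 16/5.
E[α(G)] ≥ n − E[|E(G)|] = 33 − 16/5 = 149/5.
Numerically: ≈ 29.80000.
(This is only a lower bound; the true E[α(G)] may be larger.)

E[α(G)] ≥ 149/5 ≈ 29.80000.


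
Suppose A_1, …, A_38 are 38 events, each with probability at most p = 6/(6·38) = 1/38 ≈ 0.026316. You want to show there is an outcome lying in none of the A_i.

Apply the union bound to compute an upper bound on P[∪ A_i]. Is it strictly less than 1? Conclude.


Union bound: P[∪_{i=1}^{38} A_i] ≤ Σ_i P[A_i] ≤ 38·p = 38·(1/38) = 1.
Numerically: 1 ≈ 1.000000.
Is 1 < 1? NO.
Since the bound 1 is ≥ 1, the union bound is uninformative here; it does NOT by itself certify existence.

38·p = 1 ≈ 1.000000; existence NOT certified by the union bound.


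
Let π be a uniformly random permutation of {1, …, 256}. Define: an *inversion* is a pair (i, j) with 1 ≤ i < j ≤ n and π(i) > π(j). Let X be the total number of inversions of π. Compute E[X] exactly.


Write X = Σ X_I over the C(256, 2) = 32640 pairs i < j, with X_I the indicator of one inversion.
There are 32640 indicators.
For each fixed pair i < j, the values π(i) and π(j) are two distinct elements of {1, …, 256} in uniformly random order; by symmetry P[π(i) > π(j)] = 1/2.
By linearity: E[X] = 32640 · (1/2) = C(256, 2) · (1/2) = 32640/2 = 16320 ≈ 16320.00000.

E[X] = 16320 = 16320.00000.


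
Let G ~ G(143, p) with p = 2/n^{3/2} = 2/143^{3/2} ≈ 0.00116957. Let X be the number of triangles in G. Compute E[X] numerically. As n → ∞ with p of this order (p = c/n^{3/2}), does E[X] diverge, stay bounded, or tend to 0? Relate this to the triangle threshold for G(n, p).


Number of potential triangles: C(143, 3) = 477191.
Each occurs with probability p³ ≈ (0.00116957)³ ≈ 1.59984467e-09.
By linearity: E[X] = C(143, 3)·p³ ≈ 477191 · 1.59984467e-09 ≈ 0.000763.
Since α = 3/2 > 1, p = c/n^{3/2} = o(1/n) is below the triangle threshold p ~ 1/n. Asymptotically E[X] ~ (c³/6)·n^{3(1−α)} = (2³/6)·n^{-1.5} → 0, so by Markov's inequality G has no triangles w.h.p.

E[X] ≈ 0.000763; in regime p = Θ(1/n^{3/2}) E[X] tends to 0 (below the triangle threshold p ~ 1/n).


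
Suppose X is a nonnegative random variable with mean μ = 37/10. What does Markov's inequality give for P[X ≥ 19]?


μ = E[X] = 37/10, a = 19.
Markov: P[X ≥ 19] ≤ μ/a = (37/10)/19 = 37/190.
Numerically: ≈ 0.1947.
(Since a = 19 > μ = 3.7000, the bound 37/190 is < 1 and informative.)

P[X ≥ 19] ≤ 37/190 ≈ 0.1947.


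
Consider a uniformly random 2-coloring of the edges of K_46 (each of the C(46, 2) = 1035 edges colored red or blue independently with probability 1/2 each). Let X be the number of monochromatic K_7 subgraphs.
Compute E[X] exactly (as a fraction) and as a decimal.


Let X = Σ_S X_S over the C(46, 7) = 53524680 subsets S of size 7, where X_S = 1 if the K_7 on S is monochromatic.
For a fixed S, the K_7 on S has C(7, 2) = 21 edges. P[all 21 edges red] = (1/2)^21, and likewise for blue, so P[monochromatic] = 2·(1/2)^21 = 2^{1 − 21} = 1/1048576.
By linearity of expectation: E[X] = C(46, 7) · 2^{1 − 21} = 53524680 · 1/1048576 = 6690585/131072.
Numerically: E[X] ≈ 51.0451.

E[X] = C(46,7)·2^(1−C(7,2)) = 6690585/131072 ≈ 51.0451.


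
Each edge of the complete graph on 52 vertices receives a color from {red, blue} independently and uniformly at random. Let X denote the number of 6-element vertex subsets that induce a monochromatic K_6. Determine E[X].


Let X = Σ_S X_S over the C(52, 6) = 20358520 subsets S of size 6, where X_S = 1 if the K_6 on S is monochromatic.
For a fixed S, the K_6 on S has C(6, 2) = 15 edges. P[all 15 edges red] = (1/2)^15, and likewise for blue, so P[monochromatic] = 2·(1/2)^15 = 2^{1 − 15} = 1/16384.
By linearity of expectation: E[X] = C(52, 6) · 2^{1 − 15} = 20358520 · 1/16384 = 2544815/2048.
Numerically: E[X] ≈ 1242.585449.

E[X] = C(52,6)·2^(1−C(6,2)) = 2544815/2048 ≈ 1242.585449.


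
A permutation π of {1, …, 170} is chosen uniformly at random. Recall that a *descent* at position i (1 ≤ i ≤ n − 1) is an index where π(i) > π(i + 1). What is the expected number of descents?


Write X = Σ X_I over i = 1, …, 169, with X_I the indicator of one descent.
There are 169 indicators.
For each fixed i, the pair (π(i), π(i+1)) is a uniformly random ordered pair of distinct values from {1, …, 170}; by symmetry P[π(i) > π(i+1)] = 1/2.
By linearity: E[X] = 169 · (1/2) = (170 − 1) · (1/2) = 169/2 ≈ 84.5000.

E[X] = 169/2 = 84.5000.


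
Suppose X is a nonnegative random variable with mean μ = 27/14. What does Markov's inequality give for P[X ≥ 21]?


μ = E[X] = 27/14, a = 21.
Markov: P[X ≥ 21] ≤ μ/a = (27/14)/21 = 9/98.
Numerically: ≈ 0.09184.
(Since a = 21 > μ = 1.92857, the bound 9/98 is < 1 and informative.)

P[X ≥ 21] ≤ 9/98 ≈ 0.09184.


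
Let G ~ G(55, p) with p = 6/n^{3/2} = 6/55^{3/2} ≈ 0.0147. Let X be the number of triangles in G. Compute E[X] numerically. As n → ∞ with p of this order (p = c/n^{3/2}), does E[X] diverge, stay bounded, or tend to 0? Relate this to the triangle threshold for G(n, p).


Number of potential triangles: C(55, 3) = 26235.
Each occurs with probability p³ ≈ (0.0147)³ ≈ 3.18289e-06.
By linearity: E[X] = C(55, 3)·p³ ≈ 26235 · 3.18289e-06 ≈ 0.084.
Since α = 3/2 > 1, p = c/n^{3/2} = o(1/n) is below the triangle threshold p ~ 1/n. Asymptotically E[X] ~ (c³/6)·n^{3(1−α)} = (6³/6)·n^{-1.5} → 0, so by Markov's inequality G has no triangles w.h.p.

E[X] ≈ 0.084; in regime p = Θ(1/n^{3/2}) E[X] tends to 0 (below the triangle threshold p ~ 1/n).


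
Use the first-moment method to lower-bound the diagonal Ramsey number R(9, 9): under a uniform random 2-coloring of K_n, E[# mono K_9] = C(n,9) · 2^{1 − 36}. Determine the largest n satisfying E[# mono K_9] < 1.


We need C(n, 9) · 2^{1 − 36} < 1, i.e. C(n, 9) < 2^{36 − 1} = 34359738368.
Check values of n near the boundary:
  n = 60: C(60, 9) = 14783142660; 14783142660 < 34359738368? YES
  n = 61: C(61, 9) = 17341763505; 17341763505 < 34359738368? YES
  n = 62: C(62, 9) = 20286591270; 20286591270 < 34359738368? YES
  n = 63: C(63, 9) = 23667689815; 23667689815 < 34359738368? YES
  n = 64: C(64, 9) = 27540584512; 27540584512 < 34359738368? YES
  n = 65: C(65, 9) = 31966749880; 31966749880 < 34359738368? YES
  n = 66: C(66, 9) = 37014131440; 37014131440 < 34359738368? NO
  n = 67: C(67, 9) = 42757703560; 42757703560 < 34359738368? NO
The largest n with C(n, 9) < 34359738368 is n = 65 (where E[X] = 3995843735/4294967296 ≈ 0.9303549). Hence R(9, 9) > 65, i.e. R(9, 9) ≥ 66.

Largest n = 65; hence R(9, 9) > 65.


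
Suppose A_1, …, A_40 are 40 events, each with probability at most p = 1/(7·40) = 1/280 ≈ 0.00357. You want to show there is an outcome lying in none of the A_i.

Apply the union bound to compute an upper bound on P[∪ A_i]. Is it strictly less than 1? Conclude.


Union bound: P[∪_{i=1}^{40} A_i] ≤ Σ_i P[A_i] ≤ 40·p = 40·(1/280) = 1/7.
Numerically: 1/7 ≈ 0.14286.
Is 1/7 < 1? YES.
Since P[∪ A_i] ≤ 1/7 < 1, the complement has P[∩ A_i^c] ≥ 1 − 1/7 = 6/7 > 0, so some outcome avoids every A_i.

40·p = 1/7 ≈ 0.14286; existence CERTIFIED by the union bound.


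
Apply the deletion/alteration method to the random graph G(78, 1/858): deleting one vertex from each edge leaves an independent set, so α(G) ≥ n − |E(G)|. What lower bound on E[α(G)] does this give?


E[|E(G)|] = C(78, 2)·p = 3003 · (1/858) = 7/2.
E[α(G)] ≥ n − E[|E(G)|] = 78 − 7/2 = 149/2.
Numerically: ≈ 74.50000.
(This is only a lower bound; the true E[α(G)] may be larger.)

E[α(G)] ≥ 149/2 ≈ 74.50000.


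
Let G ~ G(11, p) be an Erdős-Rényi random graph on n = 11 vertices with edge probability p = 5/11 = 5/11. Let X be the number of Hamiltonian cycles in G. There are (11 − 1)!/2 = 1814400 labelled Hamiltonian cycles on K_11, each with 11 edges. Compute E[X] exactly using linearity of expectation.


K_11 has (11 − 1)!/2 = 1814400 labelled Hamiltonian cycles.
For each such Hamiltonian cycle H, let X_H = 1 if all 11 edges of H are present in G. Then P[X_H = 1] = p^{11} = (5/11)^{11} = 48828125/285311670611.
By linearity of expectation: E[X] = Σ_H E[X_H] = 1814400 · p^{11} = 1814400 · 48828125/285311670611 = 88593750000000/285311670611.
Numerically: E[X] ≈ 311.

E[X] = 1814400 · (5/11)^{11} = 88593750000000/285311670611 ≈ 311.


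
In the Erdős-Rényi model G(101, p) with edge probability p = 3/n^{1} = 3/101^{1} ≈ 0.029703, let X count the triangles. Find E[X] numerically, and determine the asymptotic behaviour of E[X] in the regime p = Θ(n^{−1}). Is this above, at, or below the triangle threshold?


Number of potential triangles: C(101, 3) = 166650.
Each occurs with probability p³ ≈ (0.029703)³ ≈ 2.62059340e-05.
By linearity: E[X] = C(101, 3)·p³ ≈ 166650 · 2.62059340e-05 ≈ 4.367219.
Here α = 1, so p = 3/n is exactly at the triangle threshold p ~ 1/n. Asymptotically E[X] → c³/6 = 3³/6 = 9/2 ≈ 4.500000, a bounded constant. In this regime the triangle count is asymptotically Poisson(c³/6).

E[X] ≈ 4.367219; in regime p = Θ(1/n^{1}) E[X] stays bounded (at the triangle threshold p ~ 1/n).


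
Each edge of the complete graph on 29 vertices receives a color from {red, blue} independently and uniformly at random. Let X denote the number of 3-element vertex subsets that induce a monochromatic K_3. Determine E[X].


Let X = Σ_S X_S over the C(29, 3) = 3654 subsets S of size 3, where X_S = 1 if the K_3 on S is monochromatic.
For a fixed S, the K_3 on S has C(3, 2) = 3 edges. P[all 3 edges red] = (1/2)^3, and likewise for blue, so P[monochromatic] = 2·(1/2)^3 = 2^{1 − 3} = 1/4.
By linearity of expectation: E[X] = C(29, 3) · 2^{1 − 3} = 3654 · 1/4 = 1827/2.
Numerically: E[X] ≈ 913.500.

E[X] = C(29,3)·2^(1−C(3,2)) = 1827/2 ≈ 913.500.


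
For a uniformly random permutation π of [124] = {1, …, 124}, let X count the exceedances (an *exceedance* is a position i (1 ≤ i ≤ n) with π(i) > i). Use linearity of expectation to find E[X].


Write X = Σ_{i=1}^{124} X_i, where X_i = 1_{π(i) > i}.
For each fixed i, π(i) is uniform over {1, …, 124} (marginal of a uniform permutation), so P[π(i) > i] = (n − i)/n. Summing: Σ_{i=1}^{124} (n − i)/n = (0 + 1 + … + 123)/124 = 124(124 − 1)/(2·124) = (124 − 1)/2.
Hence E[X] = Σ_{i=1}^{124} (124 − i)/124 = 123/2 ≈ 61.500000.

E[X] = 123/2 = 61.500000.


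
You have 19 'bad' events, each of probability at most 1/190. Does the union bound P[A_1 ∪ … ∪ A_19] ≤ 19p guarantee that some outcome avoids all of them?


Union bound: P[∪_{i=1}^{19} A_i] ≤ Σ_i P[A_i] ≤ 19·p = 19·(1/190) = 1/10.
Numerically: 1/10 ≈ 0.100.
Is 1/10 < 1? YES.
Since P[∪ A_i] ≤ 1/10 < 1, the complement has P[∩ A_i^c] ≥ 1 − 1/10 = 9/10 > 0, so some outcome avoids every A_i.

19·p = 1/10 ≈ 0.100; existence CERTIFIED by the union bound.


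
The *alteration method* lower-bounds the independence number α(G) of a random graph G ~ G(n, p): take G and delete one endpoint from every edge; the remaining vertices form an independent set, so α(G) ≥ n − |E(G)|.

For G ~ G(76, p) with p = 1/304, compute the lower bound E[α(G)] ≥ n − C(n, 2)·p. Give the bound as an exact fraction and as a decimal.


E[|E(G)|] = C(76, 2)·p = 2850 · (1/304) = 75/8.
E[α(G)] ≥ n − E[|E(G)|] = 76 − 75/8 = 533/8.
Numerically: ≈ 66.625000.
(This is only a lower bound; the true E[α(G)] may be larger.)

E[α(G)] ≥ 533/8 ≈ 66.625000.


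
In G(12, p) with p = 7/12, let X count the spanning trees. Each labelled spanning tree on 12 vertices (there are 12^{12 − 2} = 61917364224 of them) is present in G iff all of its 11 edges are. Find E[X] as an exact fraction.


K_12 has 12^{12 − 2} = 61917364224 labelled spanning trees.
For each such spanning tree H, let X_H = 1 if all 11 edges of H are present in G. Then P[X_H = 1] = p^{11} = (7/12)^{11} = 1977326743/743008370688.
By linearity: E[X] = Σ_H E[X_H] = 61917364224 · p^{11} = 61917364224 · 1977326743/743008370688 = 1977326743/12.
Numerically: E[X] ≈ 1.6478e+08.

E[X] = 61917364224 · (7/12)^{11} = 1977326743/12 ≈ 1.6478e+08.


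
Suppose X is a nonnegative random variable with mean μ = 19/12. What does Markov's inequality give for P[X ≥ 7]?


μ = E[X] = 19/12, a = 7.
Markov: P[X ≥ 7] ≤ μ/a = (19/12)/7 = 19/84.
Numerically: ≈ 0.22619.
(Since a = 7 > μ = 1.58333, the bound 19/84 is < 1 and informative.)

P[X ≥ 7] ≤ 19/84 ≈ 0.22619.


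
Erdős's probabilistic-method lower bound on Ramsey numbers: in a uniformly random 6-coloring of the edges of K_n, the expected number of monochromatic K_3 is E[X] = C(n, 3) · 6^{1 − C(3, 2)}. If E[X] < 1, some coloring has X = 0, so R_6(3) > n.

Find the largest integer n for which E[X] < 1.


We need C(n, 3) · 6^{1 − 3} < 1, i.e. C(n, 3) < 6^{3 − 1} = 36.
Check values of n near the boundary:
  n = 4: C(4, 3) = 4; 4 < 36? YES
  n = 5: C(5, 3) = 10; 10 < 36? YES
  n = 6: C(6, 3) = 20; 20 < 36? YES
  n = 7: C(7, 3) = 35; 35 < 36? YES
  n = 8: C(8, 3) = 56; 56 < 36? NO
  n = 9: C(9, 3) = 84; 84 < 36? NO
The largest n with C(n, 3) < 36 is n = 7 (where E[X] = 35/36 ≈ 0.97222). Hence R_6(3) > 7, i.e. R_6(3) ≥ 8.

Largest n = 7; hence R_6(3) > 7.


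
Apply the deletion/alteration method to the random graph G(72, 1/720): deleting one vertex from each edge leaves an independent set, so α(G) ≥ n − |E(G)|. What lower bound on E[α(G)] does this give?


E[|E(G)|] = C(72, 2)·p = 2556 · (1/720) = 71/20.
E[α(G)] ≥ n − E[|E(G)|] = 72 − 71/20 = 1369/20.
Numerically: ≈ 68.45000.
(This is only a lower bound; the true E[α(G)] may be larger.)

E[α(G)] ≥ 1369/20 ≈ 68.45000.


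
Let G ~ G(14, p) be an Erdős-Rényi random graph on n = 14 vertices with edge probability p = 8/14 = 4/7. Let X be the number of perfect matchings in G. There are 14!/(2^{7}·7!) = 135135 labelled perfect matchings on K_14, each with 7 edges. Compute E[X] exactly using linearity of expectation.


K_14 has 14!/(2^{7}·7!) = 135135 labelled perfect matchings.
For each such perfect matching H, let X_H = 1 if all 7 edges of H are present in G. Then P[X_H = 1] = p^{7} = (4/7)^{7} = 16384/823543.
By linearity of expectation: E[X] = Σ_H E[X_H] = 135135 · p^{7} = 135135 · 16384/823543 = 316293120/117649.
Numerically: E[X] ≈ 2688.

E[X] = 135135 · (4/7)^{7} = 316293120/117649 ≈ 2688.


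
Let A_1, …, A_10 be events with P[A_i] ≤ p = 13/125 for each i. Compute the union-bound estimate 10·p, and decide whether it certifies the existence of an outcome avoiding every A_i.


Union bound: P[∪_{i=1}^{10} A_i] ≤ Σ_i P[A_i] ≤ 10·p = 10·(13/125) = 26/25.
Numerically: 26/25 ≈ 1.04000.
Is 26/25 < 1? NO.
Since the bound 26/25 is ≥ 1, the union bound is uninformative here; it does NOT by itself certify existence.

10·p = 26/25 ≈ 1.04000; existence NOT certified by the union bound.


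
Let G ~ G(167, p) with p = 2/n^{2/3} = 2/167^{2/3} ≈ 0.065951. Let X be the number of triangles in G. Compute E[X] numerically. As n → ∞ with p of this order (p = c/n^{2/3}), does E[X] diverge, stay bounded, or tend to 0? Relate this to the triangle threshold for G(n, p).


Number of potential triangles: C(167, 3) = 762355.
Each occurs with probability p³ ≈ (0.065951)³ ≈ 2.8685145e-04.
By linearity: E[X] = C(167, 3)·p³ ≈ 762355 · 2.8685145e-04 ≈ 218.68263.
Since α = 2/3 < 1, p = c/n^{2/3} ≫ 1/n is above the triangle threshold p ~ 1/n. Asymptotically E[X] ~ (c³/6)·n^{3(1−α)} = (2³/6)·n^{1} → ∞; triangles are abundant w.h.p.

E[X] ≈ 218.68263; in regime p = Θ(1/n^{2/3}) E[X] diverges (above the triangle threshold p ~ 1/n).


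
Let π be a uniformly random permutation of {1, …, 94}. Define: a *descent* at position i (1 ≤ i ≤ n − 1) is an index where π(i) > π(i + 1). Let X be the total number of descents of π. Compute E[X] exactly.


Write X = Σ X_I over i = 1, …, 93, with X_I the indicator of one descent.
There are 93 indicators.
For each fixed i, the pair (π(i), π(i+1)) is a uniformly random ordered pair of distinct values from {1, …, 94}; by symmetry P[π(i) > π(i+1)] = 1/2.
By linearity: E[X] = 93 · (1/2) = (94 − 1) · (1/2) = 93/2 ≈ 46.5000.

E[X] = 93/2 = 46.5000.


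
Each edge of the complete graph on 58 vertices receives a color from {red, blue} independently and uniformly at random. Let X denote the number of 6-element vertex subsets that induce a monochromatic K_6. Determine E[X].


Let X = Σ_S X_S over the C(58, 6) = 40475358 subsets S of size 6, where X_S = 1 if the K_6 on S is monochromatic.
For a fixed S, the K_6 on S has C(6, 2) = 15 edges. P[all 15 edges red] = (1/2)^15, and likewise for blue, so P[monochromatic] = 2·(1/2)^15 = 2^{1 − 15} = 1/16384.
By linearity of expectation: E[X] = C(58, 6) · 2^{1 − 15} = 40475358 · 1/16384 = 20237679/8192.
Numerically: E[X] ≈ 2470.420.

E[X] = C(58,6)·2^(1−C(6,2)) = 20237679/8192 ≈ 2470.420.


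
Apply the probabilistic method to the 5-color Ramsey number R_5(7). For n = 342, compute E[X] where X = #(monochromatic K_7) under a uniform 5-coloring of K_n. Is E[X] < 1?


E[X] = C(342, 7) · 5^{1 − 21} = 102073837467888 · 5^{−20} = 102073837467888/95367431640625.
As a reduced fraction: E[X] = 102073837467888/95367431640625 ≈ 1.0703218.
Is E[X] < 1? NO.
Since E[X] ≥ 1, the first-moment bound is inconclusive at n = 342; it does NOT by itself certify R_5(7) > 342.

E[X] = 102073837467888/95367431640625 ≈ 1.0703218; E[X] ≥ 1; first-moment method inconclusive here.


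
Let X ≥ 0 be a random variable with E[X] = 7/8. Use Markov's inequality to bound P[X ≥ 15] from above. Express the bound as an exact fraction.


μ = E[X] = 7/8, a = 15.
Markov: P[X ≥ 15] ≤ μ/a = (7/8)/15 = 7/120.
Numerically: ≈ 0.05833.
(Since a = 15 > μ = 0.87500, the bound 7/120 is < 1 and informative.)

P[X ≥ 15] ≤ 7/120 ≈ 0.05833.


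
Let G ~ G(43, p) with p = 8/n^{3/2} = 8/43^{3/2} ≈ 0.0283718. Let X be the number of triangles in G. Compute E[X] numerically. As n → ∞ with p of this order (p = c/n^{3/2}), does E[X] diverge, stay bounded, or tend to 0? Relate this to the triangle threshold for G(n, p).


Number of potential triangles: C(43, 3) = 12341.
Each occurs with probability p³ ≈ (0.0283718)³ ≈ 2.28382021e-05.
By linearity: E[X] = C(43, 3)·p³ ≈ 12341 · 2.28382021e-05 ≈ 0.281846.
Since α = 3/2 > 1, p = c/n^{3/2} = o(1/n) is below the triangle threshold p ~ 1/n. Asymptotically E[X] ~ (c³/6)·n^{3(1−α)} = (8³/6)·n^{-1.5} → 0, so by Markov's inequality G has no triangles w.h.p.

E[X] ≈ 0.281846; in regime p = Θ(1/n^{3/2}) E[X] tends to 0 (below the triangle threshold p ~ 1/n).


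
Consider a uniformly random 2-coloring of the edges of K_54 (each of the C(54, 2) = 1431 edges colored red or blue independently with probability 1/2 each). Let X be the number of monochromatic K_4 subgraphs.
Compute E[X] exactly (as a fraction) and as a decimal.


Let X = Σ_S X_S over the C(54, 4) = 316251 subsets S of size 4, where X_S = 1 if the K_4 on S is monochromatic.
For a fixed S, the K_4 on S has C(4, 2) = 6 edges. P[all 6 edges red] = (1/2)^6, and likewise for blue, so P[monochromatic] = 2·(1/2)^6 = 2^{1 − 6} = 1/32.
By linearity: E[X] = C(54, 4) · 2^{1 − 6} = 316251 · 1/32 = 316251/32.
Numerically: E[X] ≈ 9882.8438.

E[X] = C(54,4)·2^(1−C(4,2)) = 316251/32 ≈ 9882.8438.


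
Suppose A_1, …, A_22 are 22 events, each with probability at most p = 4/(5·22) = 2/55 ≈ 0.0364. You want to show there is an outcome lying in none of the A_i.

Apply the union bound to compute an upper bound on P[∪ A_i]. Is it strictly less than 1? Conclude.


Union bound: P[∪_{i=1}^{22} A_i] ≤ Σ_i P[A_i] ≤ 22·p = 22·(2/55) = 4/5.
Numerically: 4/5 ≈ 0.8000.
Is 4/5 < 1? YES.
Since P[∪ A_i] ≤ 4/5 < 1, the complement has P[∩ A_i^c] ≥ 1 − 4/5 = 1/5 > 0, so some outcome avoids every A_i.

22·p = 4/5 ≈ 0.8000; existence CERTIFIED by the union bound.
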